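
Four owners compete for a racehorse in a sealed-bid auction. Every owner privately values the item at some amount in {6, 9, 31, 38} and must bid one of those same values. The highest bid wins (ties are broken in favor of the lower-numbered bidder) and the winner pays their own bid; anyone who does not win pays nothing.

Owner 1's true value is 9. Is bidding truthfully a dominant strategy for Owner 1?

Consider the case where Owner 2 bids 6, Owner 3 bids 6 and Owner 4 bids 6.
Truthful bid 9: wins, pays 9, utility 9 - 9 = 0.
Bid 6 instead: wins, pays 6, utility 9 - 6 = 3.
Since 3 > 0, bidding 6 is strictly better here, so truthful bidding is not dominant.

No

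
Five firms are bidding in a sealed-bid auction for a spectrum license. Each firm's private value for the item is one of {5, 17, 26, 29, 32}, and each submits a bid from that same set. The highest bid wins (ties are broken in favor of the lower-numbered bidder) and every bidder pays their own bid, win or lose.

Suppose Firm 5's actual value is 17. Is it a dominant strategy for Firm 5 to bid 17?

Consider the case where Firm 1 bids 5, Firm 2 bids 5, Firm 3 bids 5 and Firm 4 bids 17.
Truthful bid 17: loses but pays 17, utility -17.
Bid 5 instead: loses but pays 5, utility -5.
Since -5 > -17, bidding 5 is strictly better here, so truthful bidding is not dominant.

No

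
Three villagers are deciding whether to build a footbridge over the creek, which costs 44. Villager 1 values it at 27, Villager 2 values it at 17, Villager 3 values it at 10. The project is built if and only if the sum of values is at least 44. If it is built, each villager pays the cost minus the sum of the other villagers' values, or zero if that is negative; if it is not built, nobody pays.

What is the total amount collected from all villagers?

24

Total value 54 ≥ cost 44, so it is built.
Villager 1: others sum to 27; max(0, 44 - 27) = 17.
Villager 2: others sum to 37; max(0, 44 - 37) = 7.
Villager 3: others sum to 44; max(0, 44 - 44) = 0.
Total collected = 17 + 7 + 0 = 24.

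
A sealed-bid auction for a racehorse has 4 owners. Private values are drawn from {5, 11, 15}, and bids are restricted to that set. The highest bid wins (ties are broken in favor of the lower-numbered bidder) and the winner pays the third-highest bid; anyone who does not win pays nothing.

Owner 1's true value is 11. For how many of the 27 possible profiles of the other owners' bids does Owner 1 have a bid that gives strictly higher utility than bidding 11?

3

Others bid (5, 5, 15): truth gives 0; bid 15 gives 6 > 0. Violating.
Others bid (5, 15, 5): truth gives 0; bid 15 gives 6 > 0. Violating.
Others bid (15, 5, 5): truth gives 0; bid 15 gives 6 > 0. Violating.
Others bid (5, 5, 5): truth gives 6; no alternative beats it.
Others bid (5, 5, 11): truth gives 6; no alternative beats it.
(Checking all 27 profiles: 3 have a profitable deviation, 24 do not.)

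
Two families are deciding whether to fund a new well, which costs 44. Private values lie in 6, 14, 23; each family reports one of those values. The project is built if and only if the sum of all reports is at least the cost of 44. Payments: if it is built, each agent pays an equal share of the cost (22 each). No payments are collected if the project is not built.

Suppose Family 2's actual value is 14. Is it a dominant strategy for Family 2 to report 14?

Yes

Check each profile of the others' reports and compare truth against every alternative report.
Others report (6): truth gives 0, best alternative gives 0.
Others report (14): truth gives 0, best alternative gives 0.
Others report (23): truth gives 0, best alternative gives 0.
In every case the truthful report is at least as good as any alternative, so it is a dominant strategy.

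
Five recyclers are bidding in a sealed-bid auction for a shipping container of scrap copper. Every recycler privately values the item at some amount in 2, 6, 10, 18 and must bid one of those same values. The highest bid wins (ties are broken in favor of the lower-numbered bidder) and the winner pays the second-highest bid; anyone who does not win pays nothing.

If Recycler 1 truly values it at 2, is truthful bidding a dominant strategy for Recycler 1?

Yes

Check each profile of the others' bids and compare truth against every alternative bid.
Others bid (2, 2, 2, 6): truth gives 0, best alternative gives -4.
Others bid (2, 2, 6, 2): truth gives 0, best alternative gives -4.
Others bid (2, 2, 6, 6): truth gives 0, best alternative gives -4.
Others bid (2, 6, 2, 2): truth gives 0, best alternative gives -4.
Others bid (2, 6, 2, 6): truth gives 0, best alternative gives -4.
Others bid (2, 6, 6, 2): truth gives 0, best alternative gives -4.
(Remaining 250 profiles checked similarly; truth is weakly best in each.)
In every case the truthful bid is at least as good as any alternative, so it is a dominant strategy.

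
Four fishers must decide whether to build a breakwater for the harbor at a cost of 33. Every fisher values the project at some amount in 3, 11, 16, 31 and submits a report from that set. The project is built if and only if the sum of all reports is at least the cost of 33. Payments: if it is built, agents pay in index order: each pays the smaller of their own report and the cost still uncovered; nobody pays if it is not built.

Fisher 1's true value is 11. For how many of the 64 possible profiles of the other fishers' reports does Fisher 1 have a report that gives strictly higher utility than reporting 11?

54

Others report (3, 3, 31): truth gives 0; report 3 gives 8 > 0. Violating.
Others report (3, 11, 16): truth gives 0; report 3 gives 8 > 0. Violating.
Others report (3, 11, 31): truth gives 0; report 3 gives 8 > 0. Violating.
Others report (3, 16, 11): truth gives 0; report 3 gives 8 > 0. Violating.
Others report (3, 3, 3): truth gives 0; no alternative beats it.
Others report (3, 3, 11): truth gives 0; no alternative beats it.
(Checking all 64 profiles: 54 have a profitable deviation, 10 do not.)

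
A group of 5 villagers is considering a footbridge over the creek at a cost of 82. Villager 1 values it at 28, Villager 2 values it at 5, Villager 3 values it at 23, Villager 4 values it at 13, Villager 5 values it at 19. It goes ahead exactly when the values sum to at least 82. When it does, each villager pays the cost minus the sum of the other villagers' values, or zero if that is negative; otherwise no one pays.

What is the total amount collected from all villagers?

59

Total value 88 ≥ cost 82, so it is built.
Villager 1: others sum to 60; max(0, 82 - 60) = 22.
Villager 2: others sum to 83; max(0, 82 - 83) = 0.
Villager 3: others sum to 65; max(0, 82 - 65) = 17.
Villager 4: others sum to 75; max(0, 82 - 75) = 7.
Villager 5: others sum to 69; max(0, 82 - 69) = 13.
Total collected = 22 + 0 + 17 + 7 + 13 = 59.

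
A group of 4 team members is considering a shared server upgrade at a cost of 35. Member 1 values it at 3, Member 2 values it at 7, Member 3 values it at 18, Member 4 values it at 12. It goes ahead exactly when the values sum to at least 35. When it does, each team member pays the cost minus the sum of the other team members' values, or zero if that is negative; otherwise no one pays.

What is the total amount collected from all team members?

Total value 40 ≥ cost 35, so it is built.
Member 1: others sum to 37; max(0, 35 - 37) = 0.
Member 2: others sum to 33; max(0, 35 - 33) = 2.
Member 3: others sum to 22; max(0, 35 - 22) = 13.
Member 4: others sum to 28; max(0, 35 - 28) = 7.
Total collected = 0 + 2 + 13 + 7 = 22.

22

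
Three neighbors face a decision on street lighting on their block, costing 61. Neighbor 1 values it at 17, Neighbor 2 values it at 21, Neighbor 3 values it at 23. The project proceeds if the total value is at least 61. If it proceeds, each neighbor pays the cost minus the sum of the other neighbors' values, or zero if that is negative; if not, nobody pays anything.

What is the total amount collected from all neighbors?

61

Total value 61 ≥ cost 61, so it is built.
Neighbor 1: others sum to 44; max(0, 61 - 44) = 17.
Neighbor 2: others sum to 40; max(0, 61 - 40) = 21.
Neighbor 3: others sum to 38; max(0, 61 - 38) = 23.
Total collected = 17 + 21 + 23 = 61.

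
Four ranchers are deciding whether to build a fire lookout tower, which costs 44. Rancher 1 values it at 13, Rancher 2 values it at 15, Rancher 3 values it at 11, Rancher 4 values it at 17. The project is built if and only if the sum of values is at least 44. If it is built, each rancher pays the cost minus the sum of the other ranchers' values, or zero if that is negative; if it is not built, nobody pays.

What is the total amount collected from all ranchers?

Total value 56 ≥ cost 44, so it is built.
Rancher 1: others sum to 43; max(0, 44 - 43) = 1.
Rancher 2: others sum to 41; max(0, 44 - 41) = 3.
Rancher 3: others sum to 45; max(0, 44 - 45) = 0.
Rancher 4: others sum to 39; max(0, 44 - 39) = 5.
Total collected = 1 + 3 + 0 + 5 = 9.

9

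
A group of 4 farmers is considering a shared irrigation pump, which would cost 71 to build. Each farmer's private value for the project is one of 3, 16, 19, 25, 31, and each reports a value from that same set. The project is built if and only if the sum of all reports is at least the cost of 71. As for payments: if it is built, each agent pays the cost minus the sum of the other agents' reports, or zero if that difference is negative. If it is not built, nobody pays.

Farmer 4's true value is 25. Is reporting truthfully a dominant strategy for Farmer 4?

Yes

Check each profile of the others' reports and compare truth against every alternative report.
Others report (16, 25, 31): truth gives 25, best alternative gives 25.
Others report (16, 31, 25): truth gives 25, best alternative gives 25.
Others report (16, 31, 31): truth gives 25, best alternative gives 25.
Others report (19, 25, 31): truth gives 25, best alternative gives 25.
Others report (19, 31, 25): truth gives 25, best alternative gives 25.
Others report (19, 31, 31): truth gives 25, best alternative gives 25.
(Remaining 119 profiles checked similarly; truth is weakly best in each.)
In every case the truthful report is at least as good as any alternative, so it is a dominant strategy.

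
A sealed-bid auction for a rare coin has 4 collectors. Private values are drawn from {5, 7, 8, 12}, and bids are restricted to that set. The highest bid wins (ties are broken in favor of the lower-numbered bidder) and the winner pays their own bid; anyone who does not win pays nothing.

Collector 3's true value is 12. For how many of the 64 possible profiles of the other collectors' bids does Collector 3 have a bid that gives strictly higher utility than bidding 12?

12

Others bid (5, 5, 5): truth gives 0; bid 7 gives 5 > 0. Violating.
Others bid (5, 5, 7): truth gives 0; bid 7 gives 5 > 0. Violating.
Others bid (5, 5, 8): truth gives 0; bid 8 gives 4 > 0. Violating.
Others bid (5, 7, 5): truth gives 0; bid 8 gives 4 > 0. Violating.
Others bid (5, 5, 12): truth gives 0; no alternative beats it.
Others bid (5, 7, 12): truth gives 0; no alternative beats it.
(Checking all 64 profiles: 12 have a profitable deviation, 52 do not.)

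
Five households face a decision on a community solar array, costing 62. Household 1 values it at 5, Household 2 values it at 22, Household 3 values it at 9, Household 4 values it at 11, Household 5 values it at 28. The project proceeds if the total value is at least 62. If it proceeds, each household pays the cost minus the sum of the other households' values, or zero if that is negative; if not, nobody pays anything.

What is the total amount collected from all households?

24

Total value 75 ≥ cost 62, so it is built.
Household 1: others sum to 70; max(0, 62 - 70) = 0.
Household 2: others sum to 53; max(0, 62 - 53) = 9.
Household 3: others sum to 66; max(0, 62 - 66) = 0.
Household 4: others sum to 64; max(0, 62 - 64) = 0.
Household 5: others sum to 47; max(0, 62 - 47) = 15.
Total collected = 0 + 9 + 0 + 0 + 15 = 24.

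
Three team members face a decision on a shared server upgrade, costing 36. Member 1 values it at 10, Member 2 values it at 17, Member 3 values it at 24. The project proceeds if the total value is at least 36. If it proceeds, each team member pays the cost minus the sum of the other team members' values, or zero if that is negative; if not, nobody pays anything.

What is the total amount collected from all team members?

Total value 51 ≥ cost 36, so it is built.
Member 1: others sum to 41; max(0, 36 - 41) = 0.
Member 2: others sum to 34; max(0, 36 - 34) = 2.
Member 3: others sum to 27; max(0, 36 - 27) = 9.
Total collected = 0 + 2 + 9 = 11.

11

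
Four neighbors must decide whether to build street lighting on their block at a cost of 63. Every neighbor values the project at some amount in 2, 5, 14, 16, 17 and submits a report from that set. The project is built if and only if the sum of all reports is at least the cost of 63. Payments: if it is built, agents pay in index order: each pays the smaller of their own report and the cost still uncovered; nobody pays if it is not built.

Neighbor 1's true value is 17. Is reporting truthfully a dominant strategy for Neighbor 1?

No

Consider the case where Neighbor 2 reports 14, Neighbor 3 reports 16 and Neighbor 4 reports 17.
Truthful report 17: project built, pays 17, utility 17 - 17 = 0.
Report 16 instead: project built, pays 16, utility 17 - 16 = 1.
Since 1 > 0, reporting 16 is strictly better here, so truthful reporting is not dominant.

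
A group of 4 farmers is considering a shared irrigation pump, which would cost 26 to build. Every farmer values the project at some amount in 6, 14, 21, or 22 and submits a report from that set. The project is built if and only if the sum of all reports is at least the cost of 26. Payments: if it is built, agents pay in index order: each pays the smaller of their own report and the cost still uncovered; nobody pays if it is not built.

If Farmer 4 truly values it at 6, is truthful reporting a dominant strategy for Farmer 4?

Yes

Check each profile of the others' reports and compare truth against every alternative report.
Others report (6, 6, 6): truth gives 0, best alternative gives -2.
Others report (6, 6, 14): truth gives 6, best alternative gives 6.
Others report (6, 6, 21): truth gives 6, best alternative gives 6.
Others report (6, 6, 22): truth gives 6, best alternative gives 6.
Others report (6, 14, 6): truth gives 6, best alternative gives 6.
Others report (6, 14, 14): truth gives 6, best alternative gives 6.
(Remaining 58 profiles checked similarly; truth is weakly best in each.)
In every case the truthful report is at least as good as any alternative, so it is a dominant strategy.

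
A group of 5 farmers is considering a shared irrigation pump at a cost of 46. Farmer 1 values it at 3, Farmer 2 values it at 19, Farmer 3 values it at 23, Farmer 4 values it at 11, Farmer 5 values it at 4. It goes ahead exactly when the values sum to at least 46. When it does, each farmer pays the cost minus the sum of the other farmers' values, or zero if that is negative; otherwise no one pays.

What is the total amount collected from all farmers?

14

Total value 60 ≥ cost 46, so it is built.
Farmer 1: others sum to 57; max(0, 46 - 57) = 0.
Farmer 2: others sum to 41; max(0, 46 - 41) = 5.
Farmer 3: others sum to 37; max(0, 46 - 37) = 9.
Farmer 4: others sum to 49; max(0, 46 - 49) = 0.
Farmer 5: others sum to 56; max(0, 46 - 56) = 0.
Total collected = 0 + 5 + 9 + 0 + 0 = 14.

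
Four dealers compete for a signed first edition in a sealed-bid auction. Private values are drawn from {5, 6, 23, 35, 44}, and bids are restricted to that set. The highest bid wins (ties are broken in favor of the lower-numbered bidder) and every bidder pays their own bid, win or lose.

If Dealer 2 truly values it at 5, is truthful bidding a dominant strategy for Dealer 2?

Consider the case where Dealer 1 bids 5, Dealer 3 bids 5 and Dealer 4 bids 5.
Truthful bid 5: loses but pays 5, utility -5.
Bid 6 instead: wins, pays 6, utility 5 - 6 = -1.
Since -1 > -5, bidding 6 is strictly better here, so truthful bidding is not dominant.

No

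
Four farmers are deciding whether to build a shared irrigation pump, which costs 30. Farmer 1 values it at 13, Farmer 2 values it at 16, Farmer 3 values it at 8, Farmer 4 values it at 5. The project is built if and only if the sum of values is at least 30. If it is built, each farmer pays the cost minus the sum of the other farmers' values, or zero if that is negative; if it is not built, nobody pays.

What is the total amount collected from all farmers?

Total value 42 ≥ cost 30, so it is built.
Farmer 1: others sum to 29; max(0, 30 - 29) = 1.
Farmer 2: others sum to 26; max(0, 30 - 26) = 4.
Farmer 3: others sum to 34; max(0, 30 - 34) = 0.
Farmer 4: others sum to 37; max(0, 30 - 37) = 0.
Total collected = 1 + 4 + 0 + 0 = 5.

5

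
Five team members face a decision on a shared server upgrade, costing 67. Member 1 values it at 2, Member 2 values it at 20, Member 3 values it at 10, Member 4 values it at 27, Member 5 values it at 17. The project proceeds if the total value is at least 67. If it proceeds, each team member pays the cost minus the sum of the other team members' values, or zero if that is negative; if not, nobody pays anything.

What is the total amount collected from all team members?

Total value 76 ≥ cost 67, so it is built.
Member 1: others sum to 74; max(0, 67 - 74) = 0.
Member 2: others sum to 56; max(0, 67 - 56) = 11.
Member 3: others sum to 66; max(0, 67 - 66) = 1.
Member 4: others sum to 49; max(0, 67 - 49) = 18.
Member 5: others sum to 59; max(0, 67 - 59) = 8.
Total collected = 0 + 11 + 1 + 18 + 8 = 38.

38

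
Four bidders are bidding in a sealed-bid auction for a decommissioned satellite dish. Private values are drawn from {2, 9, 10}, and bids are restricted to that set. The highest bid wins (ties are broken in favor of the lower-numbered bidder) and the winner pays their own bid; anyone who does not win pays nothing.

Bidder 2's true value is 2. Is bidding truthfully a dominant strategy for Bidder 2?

Check each profile of the others' bids and compare truth against every alternative bid.
Others bid (2, 2, 2): truth gives 0, best alternative gives -7.
Others bid (2, 2, 9): truth gives 0, best alternative gives -7.
Others bid (2, 9, 2): truth gives 0, best alternative gives -7.
Others bid (2, 9, 9): truth gives 0, best alternative gives -7.
Others bid (2, 2, 10): truth gives 0, best alternative gives 0.
Others bid (2, 9, 10): truth gives 0, best alternative gives 0.
(Remaining 21 profiles checked similarly; truth is weakly best in each.)
In every case the truthful bid is at least as good as any alternative, so it is a dominant strategy.

Yes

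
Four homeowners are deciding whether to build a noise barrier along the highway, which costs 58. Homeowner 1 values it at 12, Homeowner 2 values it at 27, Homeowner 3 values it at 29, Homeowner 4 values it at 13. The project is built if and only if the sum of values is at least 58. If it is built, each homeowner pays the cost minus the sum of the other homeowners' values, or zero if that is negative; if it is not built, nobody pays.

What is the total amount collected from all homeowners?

Total value 81 ≥ cost 58, so it is built.
Homeowner 1: others sum to 69; max(0, 58 - 69) = 0.
Homeowner 2: others sum to 54; max(0, 58 - 54) = 4.
Homeowner 3: others sum to 52; max(0, 58 - 52) = 6.
Homeowner 4: others sum to 68; max(0, 58 - 68) = 0.
Total collected = 0 + 4 + 6 + 0 = 10.

10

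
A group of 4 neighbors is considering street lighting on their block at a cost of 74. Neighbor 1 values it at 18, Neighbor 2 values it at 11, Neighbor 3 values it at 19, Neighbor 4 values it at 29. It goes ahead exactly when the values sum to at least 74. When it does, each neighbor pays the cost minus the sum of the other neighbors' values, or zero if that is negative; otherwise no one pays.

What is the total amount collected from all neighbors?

Total value 77 ≥ cost 74, so it is built.
Neighbor 1: others sum to 59; max(0, 74 - 59) = 15.
Neighbor 2: others sum to 66; max(0, 74 - 66) = 8.
Neighbor 3: others sum to 58; max(0, 74 - 58) = 16.
Neighbor 4: others sum to 48; max(0, 74 - 48) = 26.
Total collected = 15 + 8 + 16 + 26 = 65.

65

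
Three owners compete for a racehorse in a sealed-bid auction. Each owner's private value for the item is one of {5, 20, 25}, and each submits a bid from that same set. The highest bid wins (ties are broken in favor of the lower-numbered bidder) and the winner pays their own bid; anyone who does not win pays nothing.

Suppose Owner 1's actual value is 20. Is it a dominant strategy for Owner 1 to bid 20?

No

Consider the case where Owner 2 bids 5 and Owner 3 bids 5.
Truthful bid 20: wins, pays 20, utility 20 - 20 = 0.
Bid 5 instead: wins, pays 5, utility 20 - 5 = 15.
Since 15 > 0, bidding 5 is strictly better here, so truthful bidding is not dominant.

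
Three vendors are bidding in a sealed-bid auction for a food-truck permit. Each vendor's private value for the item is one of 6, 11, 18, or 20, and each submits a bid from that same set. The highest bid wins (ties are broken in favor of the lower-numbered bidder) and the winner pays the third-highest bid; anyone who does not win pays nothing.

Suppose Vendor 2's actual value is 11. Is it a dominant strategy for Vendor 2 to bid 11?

Consider the case where Vendor 1 bids 6 and Vendor 3 bids 18.
Truthful bid 11: loses, pays 0, utility 0.
Bid 18 instead: wins, pays 6, utility 11 - 6 = 5.
Since 5 > 0, bidding 18 is strictly better here, so truthful bidding is not dominant.

No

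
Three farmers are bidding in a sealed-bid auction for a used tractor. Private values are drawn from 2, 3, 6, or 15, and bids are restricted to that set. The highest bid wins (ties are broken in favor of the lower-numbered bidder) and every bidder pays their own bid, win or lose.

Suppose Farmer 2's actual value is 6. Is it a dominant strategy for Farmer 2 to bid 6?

No

Consider the case where Farmer 1 bids 2 and Farmer 3 bids 2.
Truthful bid 6: wins, pays 6, utility 6 - 6 = 0.
Bid 3 instead: wins, pays 3, utility 6 - 3 = 3.
Since 3 > 0, bidding 3 is strictly better here, so truthful bidding is not dominant.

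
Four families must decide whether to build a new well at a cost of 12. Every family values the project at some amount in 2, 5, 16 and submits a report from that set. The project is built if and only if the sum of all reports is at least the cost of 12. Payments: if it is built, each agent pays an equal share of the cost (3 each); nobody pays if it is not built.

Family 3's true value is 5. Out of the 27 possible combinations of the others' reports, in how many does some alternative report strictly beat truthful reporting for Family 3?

Others report (2, 2, 2): truth gives 0; report 16 gives 2 > 0. Violating.
Others report (2, 2, 5): truth gives 2; no alternative beats it.
Others report (2, 2, 16): truth gives 2; no alternative beats it.
(Checking all 27 profiles: 1 has a profitable deviation, 26 do not.)

1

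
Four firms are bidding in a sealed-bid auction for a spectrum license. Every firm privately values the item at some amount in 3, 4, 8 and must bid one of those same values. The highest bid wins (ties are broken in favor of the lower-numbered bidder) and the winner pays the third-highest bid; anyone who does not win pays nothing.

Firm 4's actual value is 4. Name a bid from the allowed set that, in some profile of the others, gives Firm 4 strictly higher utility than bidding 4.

Suppose Firm 1 bids 3, Firm 2 bids 3 and Firm 3 bids 4.
Bid 4: loses, pays 0, utility 0.
Bid 8: wins, pays 3, utility 4 - 3 = 1.
So bidding 8 beats truth here (1 > 0).

8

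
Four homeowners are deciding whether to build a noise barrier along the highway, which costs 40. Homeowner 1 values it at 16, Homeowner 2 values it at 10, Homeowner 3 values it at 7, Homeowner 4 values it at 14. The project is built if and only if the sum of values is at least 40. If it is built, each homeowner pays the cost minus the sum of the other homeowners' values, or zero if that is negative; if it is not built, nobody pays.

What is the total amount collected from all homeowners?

19

Total value 47 ≥ cost 40, so it is built.
Homeowner 1: others sum to 31; max(0, 40 - 31) = 9.
Homeowner 2: others sum to 37; max(0, 40 - 37) = 3.
Homeowner 3: others sum to 40; max(0, 40 - 40) = 0.
Homeowner 4: others sum to 33; max(0, 40 - 33) = 7.
Total collected = 9 + 3 + 0 + 7 = 19.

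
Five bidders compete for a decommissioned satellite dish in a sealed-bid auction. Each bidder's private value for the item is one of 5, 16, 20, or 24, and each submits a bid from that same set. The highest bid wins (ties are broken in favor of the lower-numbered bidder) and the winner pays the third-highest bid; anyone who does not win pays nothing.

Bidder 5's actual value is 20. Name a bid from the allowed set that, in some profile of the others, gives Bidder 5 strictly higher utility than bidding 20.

Suppose Bidder 1 bids 5, Bidder 2 bids 5, Bidder 3 bids 5 and Bidder 4 bids 20.
Bid 20: loses, pays 0, utility 0.
Bid 24: wins, pays 5, utility 20 - 5 = 15.
So bidding 24 beats truth here (15 > 0).

24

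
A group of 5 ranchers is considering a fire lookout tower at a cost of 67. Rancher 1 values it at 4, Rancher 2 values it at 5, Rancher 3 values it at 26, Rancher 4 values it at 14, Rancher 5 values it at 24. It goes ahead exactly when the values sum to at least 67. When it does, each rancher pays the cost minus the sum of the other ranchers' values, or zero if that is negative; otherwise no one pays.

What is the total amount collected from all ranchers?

46

Total value 73 ≥ cost 67, so it is built.
Rancher 1: others sum to 69; max(0, 67 - 69) = 0.
Rancher 2: others sum to 68; max(0, 67 - 68) = 0.
Rancher 3: others sum to 47; max(0, 67 - 47) = 20.
Rancher 4: others sum to 59; max(0, 67 - 59) = 8.
Rancher 5: others sum to 49; max(0, 67 - 49) = 18.
Total collected = 0 + 0 + 20 + 8 + 18 = 46.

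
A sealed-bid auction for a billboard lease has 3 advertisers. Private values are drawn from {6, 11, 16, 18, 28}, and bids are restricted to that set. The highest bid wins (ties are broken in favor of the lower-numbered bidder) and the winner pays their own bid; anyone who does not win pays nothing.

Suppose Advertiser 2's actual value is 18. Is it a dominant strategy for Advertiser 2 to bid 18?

Consider the case where Advertiser 1 bids 6 and Advertiser 3 bids 6.
Truthful bid 18: wins, pays 18, utility 18 - 18 = 0.
Bid 11 instead: wins, pays 11, utility 18 - 11 = 7.
Since 7 > 0, bidding 11 is strictly better here, so truthful bidding is not dominant.

No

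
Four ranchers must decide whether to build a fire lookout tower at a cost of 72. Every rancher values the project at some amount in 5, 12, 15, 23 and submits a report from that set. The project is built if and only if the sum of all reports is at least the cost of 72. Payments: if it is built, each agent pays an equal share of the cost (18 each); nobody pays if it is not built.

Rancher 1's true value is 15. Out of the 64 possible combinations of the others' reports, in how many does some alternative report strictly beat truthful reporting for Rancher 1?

6

Others report (12, 23, 23): truth gives -3; report 5 gives 0 > -3. Violating.
Others report (15, 23, 23): truth gives -3; report 5 gives 0 > -3. Violating.
Others report (23, 12, 23): truth gives -3; report 5 gives 0 > -3. Violating.
Others report (23, 15, 23): truth gives -3; report 5 gives 0 > -3. Violating.
Others report (5, 5, 5): truth gives 0; no alternative beats it.
Others report (5, 5, 12): truth gives 0; no alternative beats it.
(Checking all 64 profiles: 6 have a profitable deviation, 58 do not.)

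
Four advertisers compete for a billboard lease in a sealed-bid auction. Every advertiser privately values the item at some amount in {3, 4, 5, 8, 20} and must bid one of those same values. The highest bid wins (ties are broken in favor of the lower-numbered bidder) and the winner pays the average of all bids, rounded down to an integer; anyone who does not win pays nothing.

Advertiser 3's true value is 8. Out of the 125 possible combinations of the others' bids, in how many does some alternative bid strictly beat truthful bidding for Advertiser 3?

8

Others bid (3, 3, 3): truth gives 4; bid 4 gives 5 > 4. Violating.
Others bid (3, 3, 4): truth gives 4; bid 4 gives 5 > 4. Violating.
Others bid (3, 4, 3): truth gives 4; bid 5 gives 5 > 4. Violating.
Others bid (3, 4, 5): truth gives 3; bid 5 gives 4 > 3. Violating.
Others bid (3, 3, 5): truth gives 4; no alternative beats it.
Others bid (3, 3, 8): truth gives 3; no alternative beats it.
(Checking all 125 profiles: 8 have a profitable deviation, 117 do not.)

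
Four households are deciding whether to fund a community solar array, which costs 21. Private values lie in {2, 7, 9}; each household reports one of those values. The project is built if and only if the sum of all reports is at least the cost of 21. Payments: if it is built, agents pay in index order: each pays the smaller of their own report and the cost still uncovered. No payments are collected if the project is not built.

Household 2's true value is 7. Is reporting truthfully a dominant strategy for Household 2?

No

Consider the case where Household 1 reports 2, Household 3 reports 9 and Household 4 reports 9.
Truthful report 7: project built, pays 7, utility 7 - 7 = 0.
Report 2 instead: project built, pays 2, utility 7 - 2 = 5.
Since 5 > 0, reporting 2 is strictly better here, so truthful reporting is not dominant.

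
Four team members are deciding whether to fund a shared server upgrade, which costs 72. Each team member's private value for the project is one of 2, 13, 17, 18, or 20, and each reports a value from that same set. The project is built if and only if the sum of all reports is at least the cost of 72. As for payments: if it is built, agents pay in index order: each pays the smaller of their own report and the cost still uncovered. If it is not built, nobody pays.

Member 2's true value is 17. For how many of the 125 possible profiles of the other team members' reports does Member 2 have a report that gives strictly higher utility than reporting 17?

Others report (20, 20, 20): truth gives 0; report 13 gives 4 > 0. Violating.
Others report (2, 2, 2): truth gives 0; no alternative beats it.
Others report (2, 2, 13): truth gives 0; no alternative beats it.
(Checking all 125 profiles: 1 has a profitable deviation, 124 do not.)

1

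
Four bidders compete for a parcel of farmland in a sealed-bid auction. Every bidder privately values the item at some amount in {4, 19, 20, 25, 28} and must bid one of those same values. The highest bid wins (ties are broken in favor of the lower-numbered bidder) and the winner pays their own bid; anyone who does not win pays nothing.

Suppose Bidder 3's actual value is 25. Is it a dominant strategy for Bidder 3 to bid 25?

Consider the case where Bidder 1 bids 4, Bidder 2 bids 4 and Bidder 4 bids 4.
Truthful bid 25: wins, pays 25, utility 25 - 25 = 0.
Bid 19 instead: wins, pays 19, utility 25 - 19 = 6.
Since 6 > 0, bidding 19 is strictly better here, so truthful bidding is not dominant.

No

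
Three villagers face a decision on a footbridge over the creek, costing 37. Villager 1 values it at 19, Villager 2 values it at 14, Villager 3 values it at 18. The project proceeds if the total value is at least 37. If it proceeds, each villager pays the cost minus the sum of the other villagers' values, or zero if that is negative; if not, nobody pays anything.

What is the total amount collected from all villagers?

9

Total value 51 ≥ cost 37, so it is built.
Villager 1: others sum to 32; max(0, 37 - 32) = 5.
Villager 2: others sum to 37; max(0, 37 - 37) = 0.
Villager 3: others sum to 33; max(0, 37 - 33) = 4.
Total collected = 5 + 0 + 4 = 9.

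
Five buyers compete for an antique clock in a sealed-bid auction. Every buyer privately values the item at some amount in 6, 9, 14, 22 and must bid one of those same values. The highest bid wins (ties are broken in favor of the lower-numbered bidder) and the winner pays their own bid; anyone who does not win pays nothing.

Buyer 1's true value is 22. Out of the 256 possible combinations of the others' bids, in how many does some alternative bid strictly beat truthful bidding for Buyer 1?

Others bid (6, 6, 6, 6): truth gives 0; bid 6 gives 16 > 0. Violating.
Others bid (6, 6, 6, 9): truth gives 0; bid 9 gives 13 > 0. Violating.
Others bid (6, 6, 6, 14): truth gives 0; bid 14 gives 8 > 0. Violating.
Others bid (6, 6, 9, 6): truth gives 0; bid 9 gives 13 > 0. Violating.
Others bid (6, 6, 6, 22): truth gives 0; no alternative beats it.
Others bid (6, 6, 9, 22): truth gives 0; no alternative beats it.
(Checking all 256 profiles: 81 have a profitable deviation, 175 do not.)

81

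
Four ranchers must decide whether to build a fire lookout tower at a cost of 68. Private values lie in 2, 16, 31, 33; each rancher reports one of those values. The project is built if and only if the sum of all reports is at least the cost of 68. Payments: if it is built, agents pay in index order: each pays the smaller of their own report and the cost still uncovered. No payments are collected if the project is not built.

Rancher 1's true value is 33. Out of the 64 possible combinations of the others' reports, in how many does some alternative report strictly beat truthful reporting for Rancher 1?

Others report (2, 2, 33): truth gives 0; report 31 gives 2 > 0. Violating.
Others report (2, 16, 31): truth gives 0; report 31 gives 2 > 0. Violating.
Others report (2, 16, 33): truth gives 0; report 31 gives 2 > 0. Violating.
Others report (2, 31, 16): truth gives 0; report 31 gives 2 > 0. Violating.
Others report (2, 2, 2): truth gives 0; no alternative beats it.
Others report (2, 2, 16): truth gives 0; no alternative beats it.
(Checking all 64 profiles: 54 have a profitable deviation, 10 do not.)

54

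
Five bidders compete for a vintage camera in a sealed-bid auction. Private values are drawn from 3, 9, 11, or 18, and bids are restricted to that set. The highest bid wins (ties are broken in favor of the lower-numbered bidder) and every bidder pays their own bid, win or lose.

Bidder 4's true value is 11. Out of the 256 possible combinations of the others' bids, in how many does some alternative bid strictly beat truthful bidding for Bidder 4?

234

Others bid (3, 3, 3, 3): truth gives 0; bid 9 gives 2 > 0. Violating.
Others bid (3, 3, 3, 9): truth gives 0; bid 9 gives 2 > 0. Violating.
Others bid (3, 3, 3, 18): truth gives -11; bid 3 gives -3 > -11. Violating.
Others bid (3, 3, 9, 18): truth gives -11; bid 3 gives -3 > -11. Violating.
Others bid (3, 3, 3, 11): truth gives 0; no alternative beats it.
Others bid (3, 3, 9, 3): truth gives 0; no alternative beats it.
(Checking all 256 profiles: 234 have a profitable deviation, 22 do not.)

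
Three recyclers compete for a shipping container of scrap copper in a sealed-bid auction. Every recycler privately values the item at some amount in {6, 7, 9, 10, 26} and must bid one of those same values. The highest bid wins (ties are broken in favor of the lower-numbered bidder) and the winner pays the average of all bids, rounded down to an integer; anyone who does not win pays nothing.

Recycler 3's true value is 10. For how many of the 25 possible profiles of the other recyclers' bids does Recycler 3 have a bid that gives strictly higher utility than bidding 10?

Others bid (6, 6): truth gives 3; bid 7 gives 4 > 3. Violating.
Others bid (7, 7): truth gives 2; bid 9 gives 3 > 2. Violating.
Others bid (6, 7): truth gives 3; no alternative beats it.
Others bid (6, 9): truth gives 2; no alternative beats it.
(Checking all 25 profiles: 2 have a profitable deviation, 23 do not.)

2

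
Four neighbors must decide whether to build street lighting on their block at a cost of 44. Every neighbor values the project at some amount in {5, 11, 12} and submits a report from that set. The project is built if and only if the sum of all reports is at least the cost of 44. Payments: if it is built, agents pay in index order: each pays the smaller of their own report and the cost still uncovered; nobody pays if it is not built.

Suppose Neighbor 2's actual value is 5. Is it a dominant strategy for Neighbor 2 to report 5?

Check each profile of the others' reports and compare truth against every alternative report.
Others report (11, 11, 11): truth gives 0, best alternative gives -6.
Others report (11, 11, 12): truth gives 0, best alternative gives -6.
Others report (11, 12, 11): truth gives 0, best alternative gives -6.
Others report (11, 12, 12): truth gives 0, best alternative gives -6.
Others report (12, 11, 11): truth gives 0, best alternative gives -6.
Others report (12, 11, 12): truth gives 0, best alternative gives -6.
(Remaining 21 profiles checked similarly; truth is weakly best in each.)
In every case the truthful report is at least as good as any alternative, so it is a dominant strategy.

Yes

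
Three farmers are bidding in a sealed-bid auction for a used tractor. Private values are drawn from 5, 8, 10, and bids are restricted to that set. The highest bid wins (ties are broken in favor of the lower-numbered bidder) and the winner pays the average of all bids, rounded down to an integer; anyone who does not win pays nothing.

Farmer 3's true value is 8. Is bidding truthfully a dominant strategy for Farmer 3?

Consider the case where Farmer 1 bids 5 and Farmer 2 bids 8.
Truthful bid 8: loses, pays 0, utility 0.
Bid 10 instead: wins, pays 7, utility 8 - 7 = 1.
Since 1 > 0, bidding 10 is strictly better here, so truthful bidding is not dominant.

No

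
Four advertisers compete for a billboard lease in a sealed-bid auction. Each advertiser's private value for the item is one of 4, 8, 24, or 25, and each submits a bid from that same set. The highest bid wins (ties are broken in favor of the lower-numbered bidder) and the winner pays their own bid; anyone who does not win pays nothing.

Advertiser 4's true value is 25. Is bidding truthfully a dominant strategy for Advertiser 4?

No

Consider the case where Advertiser 1 bids 4, Advertiser 2 bids 4 and Advertiser 3 bids 4.
Truthful bid 25: wins, pays 25, utility 25 - 25 = 0.
Bid 8 instead: wins, pays 8, utility 25 - 8 = 17.
Since 17 > 0, bidding 8 is strictly better here, so truthful bidding is not dominant.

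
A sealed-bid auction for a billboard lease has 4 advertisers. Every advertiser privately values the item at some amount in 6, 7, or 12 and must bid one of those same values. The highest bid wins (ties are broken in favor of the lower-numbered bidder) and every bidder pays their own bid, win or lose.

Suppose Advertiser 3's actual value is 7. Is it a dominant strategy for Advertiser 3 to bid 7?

Consider the case where Advertiser 1 bids 6, Advertiser 2 bids 6 and Advertiser 4 bids 12.
Truthful bid 7: loses but pays 7, utility -7.
Bid 6 instead: loses but pays 6, utility -6.
Since -6 > -7, bidding 6 is strictly better here, so truthful bidding is not dominant.

No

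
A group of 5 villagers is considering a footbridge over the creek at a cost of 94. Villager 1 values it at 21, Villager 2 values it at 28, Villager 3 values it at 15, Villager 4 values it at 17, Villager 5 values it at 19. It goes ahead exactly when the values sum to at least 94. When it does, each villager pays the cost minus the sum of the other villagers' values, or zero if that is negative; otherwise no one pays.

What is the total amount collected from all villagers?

70

Total value 100 ≥ cost 94, so it is built.
Villager 1: others sum to 79; max(0, 94 - 79) = 15.
Villager 2: others sum to 72; max(0, 94 - 72) = 22.
Villager 3: others sum to 85; max(0, 94 - 85) = 9.
Villager 4: others sum to 83; max(0, 94 - 83) = 11.
Villager 5: others sum to 81; max(0, 94 - 81) = 13.
Total collected = 15 + 22 + 9 + 11 + 13 = 70.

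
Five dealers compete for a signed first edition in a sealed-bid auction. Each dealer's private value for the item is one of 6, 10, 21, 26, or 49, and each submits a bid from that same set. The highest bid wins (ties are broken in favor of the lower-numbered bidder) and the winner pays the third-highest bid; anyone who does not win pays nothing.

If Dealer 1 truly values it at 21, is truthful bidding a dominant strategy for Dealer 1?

No

Consider the case where Dealer 2 bids 6, Dealer 3 bids 6, Dealer 4 bids 6 and Dealer 5 bids 26.
Truthful bid 21: loses, pays 0, utility 0.
Bid 26 instead: wins, pays 6, utility 21 - 6 = 15.
Since 15 > 0, bidding 26 is strictly better here, so truthful bidding is not dominant.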